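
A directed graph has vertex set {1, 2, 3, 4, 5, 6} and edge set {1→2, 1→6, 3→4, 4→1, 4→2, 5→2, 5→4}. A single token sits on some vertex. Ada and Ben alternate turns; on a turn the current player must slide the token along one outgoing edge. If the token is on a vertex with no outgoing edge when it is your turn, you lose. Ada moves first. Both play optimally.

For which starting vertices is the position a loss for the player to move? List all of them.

2, 3, 6

Positions with no move are L. A position that does have a move is losing for the player to move precisely when every available move leads to a winning position for the opponent. Fill in the labels:
Every edge goes from a vertex to one that appears earlier in the order 6, 2, 1, 4, 5, 3, so processing vertices in that order labels each vertex after all of its successors.
6: no outgoing edge → L
2: no outgoing edge → L
1: reaches L-position 2 → W
4: reaches L-position 2 → W
5: reaches L-position 2 → W
3: only reaches 4(W), which is W → L
Reading off the rows marked L gives the requested list; there are 3 such vertices.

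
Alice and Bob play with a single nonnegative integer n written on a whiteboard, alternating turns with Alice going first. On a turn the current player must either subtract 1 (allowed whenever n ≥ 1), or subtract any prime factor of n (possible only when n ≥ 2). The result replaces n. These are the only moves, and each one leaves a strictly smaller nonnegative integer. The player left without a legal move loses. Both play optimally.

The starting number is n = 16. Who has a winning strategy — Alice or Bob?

Build the W/L table. Terminal = L. A non-terminal position is W if it has a move to some L; otherwise it is L.
n=0: no move → L
n=1: reaches L-position 0 → W
n=2: reaches L-position 0 → W
n=3: reaches L-position 0 → W
n=4: only reaches 2(W), 3(W), all W → L
n=5: reaches L-position 0 → W
n=6: reaches L-position 4 → W
n=7: reaches L-position 0 → W
n=8: only reaches 6(W), 7(W), all W → L
n=9: reaches L-position 8 → W
n=10: reaches L-position 8 → W
n=11: reaches L-position 0 → W
n=12: only reaches 9(W), 10(W), 11(W), all W → L
n=13: reaches L-position 0 → W
n=14: reaches L-position 12 → W
n=15: reaches L-position 12 → W
n=16: only reaches 14(W), 15(W), all W → L
The starting position 16 is L: whatever Alice does, the opponent receives a W position.

Bob wins.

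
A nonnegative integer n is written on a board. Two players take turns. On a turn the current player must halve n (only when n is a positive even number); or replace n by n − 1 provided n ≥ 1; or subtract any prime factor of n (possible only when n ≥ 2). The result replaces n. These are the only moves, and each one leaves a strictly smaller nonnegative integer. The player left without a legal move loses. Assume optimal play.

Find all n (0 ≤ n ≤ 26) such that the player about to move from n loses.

0, 4, 9, 14, 20, 24

Use the standard recursion: the mover loses at a terminal position; elsewhere, the mover wins exactly when some move hands the opponent an L position.
n=0: no move → L
n=1: reaches L-position 0 → W
n=2: reaches L-position 0 → W
n=3: reaches L-position 0 → W
n=4: only reaches 2(W), 3(W), all W → L
n=5: reaches L-position 0 → W
n=6: reaches L-position 4 → W
n=7: reaches L-position 0 → W
n=8: reaches L-position 4 → W
n=9: only reaches 6(W), 8(W), all W → L
n=10: reaches L-position 9 → W
n=11: reaches L-position 0 → W
n=12: reaches L-position 9 → W
n=13: reaches L-position 0 → W
n=14: only reaches 7(W), 12(W), 13(W), all W → L
n=15: reaches L-position 14 → W
n=16: reaches L-position 14 → W
n=17: reaches L-position 0 → W
n=18: reaches L-position 9 → W
n=19: reaches L-position 0 → W
n=20: only reaches 10(W), 15(W), 18(W), 19(W), all W → L
n=21: reaches L-position 14 → W
n=22: reaches L-position 20 → W
n=23: reaches L-position 0 → W
n=24: only reaches 12(W), 21(W), 22(W), 23(W), all W → L
n=25: reaches L-position 20 → W
n=26: reaches L-position 24 → W
The losing starting values of n are exactly the entries labelled L in this table (6 of them).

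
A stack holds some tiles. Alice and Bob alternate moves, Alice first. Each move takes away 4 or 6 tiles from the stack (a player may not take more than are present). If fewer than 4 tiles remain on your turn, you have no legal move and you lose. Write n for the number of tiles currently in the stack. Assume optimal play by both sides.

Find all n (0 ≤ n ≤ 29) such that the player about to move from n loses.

Use the standard recursion: the mover loses at a terminal position; elsewhere, the mover wins exactly when some move hands the opponent an L position.
n=0: no move → L
n=1: no move → L
n=2: no move → L
n=3: no move → L
n=4: →0(L), so W
n=5: →1(L), so W
n=6: →2(L), so W
n=7: →3(L), so W
n=8: →2(L), so W
n=9: →3(L), so W
n=10: →6(W), 4(W) — all W, so L
n=11: →7(W), 5(W) — all W, so L
n=12: →8(W), 6(W) — all W, so L
n=13: →9(W), 7(W) — all W, so L
n=14: →10(L), so W
n=15: →11(L), so W
n=16: →12(L), so W
n=17: →13(L), so W
n=18: →12(L), so W
n=19: →13(L), so W
n=20: →16(W), 14(W) — all W, so L
n=21: →17(W), 15(W) — all W, so L
n=22: →18(W), 16(W) — all W, so L
n=23: →19(W), 17(W) — all W, so L
n=24: →20(L), so W
n=25: →21(L), so W
n=26: →22(L), so W
n=27: →23(L), so W
n=28: →22(L), so W
n=29: →23(L), so W
The losing starting values of n are exactly the entries labelled L in this table (12 of them).

0, 1, 2, 3, 10, 11, 12, 13, 20, 21, 22, 23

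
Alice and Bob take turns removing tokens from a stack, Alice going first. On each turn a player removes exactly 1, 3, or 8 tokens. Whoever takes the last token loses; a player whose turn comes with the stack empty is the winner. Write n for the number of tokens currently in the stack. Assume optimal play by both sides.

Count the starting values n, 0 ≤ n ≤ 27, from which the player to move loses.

11

Classify positions by backward induction: terminal positions (no move available) are W. From any other position, the mover wins iff some move reaches an L.
n=0: no move; the opponent has just taken the last token and therefore loses → W
n=1: the only move is to 0(W), a W ⇒ L
n=2: can move to 1, which is L ⇒ W
n=3: moves to 2(W), 0(W); every one is W ⇒ L
n=4: can move to 3, which is L ⇒ W
n=5: moves to 4(W), 2(W); every one is W ⇒ L
n=6: can move to 5, which is L ⇒ W
n=7: moves to 6(W), 4(W); every one is W ⇒ L
n=8: can move to 7, which is L ⇒ W
n=9: can move to 1, which is L ⇒ W
n=10: can move to 7, which is L ⇒ W
n=11: can move to 3, which is L ⇒ W
n=12: moves to 11(W), 9(W), 4(W); every one is W ⇒ L
n=13: can move to 12, which is L ⇒ W
n=14: moves to 13(W), 11(W), 6(W); every one is W ⇒ L
n=15: can move to 14, which is L ⇒ W
n=16: moves to 15(W), 13(W), 8(W); every one is W ⇒ L
n=17: can move to 16, which is L ⇒ W
n=18: moves to 17(W), 15(W), 10(W); every one is W ⇒ L
n=19: can move to 18, which is L ⇒ W
n=20: can move to 12, which is L ⇒ W
n=21: can move to 18, which is L ⇒ W
n=22: can move to 14, which is L ⇒ W
n=23: moves to 22(W), 20(W), 15(W); every one is W ⇒ L
n=24: can move to 23, which is L ⇒ W
n=25: moves to 24(W), 22(W), 17(W); every one is W ⇒ L
n=26: can move to 25, which is L ⇒ W
n=27: moves to 26(W), 24(W), 19(W); every one is W ⇒ L
L entries with 0 ≤ n ≤ 27: n = 1, 3, 5, 7, 12, 14, 16, 18, 23, 25, 27; that makes 11.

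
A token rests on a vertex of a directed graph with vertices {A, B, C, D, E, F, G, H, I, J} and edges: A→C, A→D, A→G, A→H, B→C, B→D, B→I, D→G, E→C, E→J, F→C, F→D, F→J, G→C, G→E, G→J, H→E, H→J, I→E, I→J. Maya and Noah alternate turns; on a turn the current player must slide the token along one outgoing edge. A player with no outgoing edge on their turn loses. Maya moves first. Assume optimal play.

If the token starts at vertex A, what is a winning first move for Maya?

Positions with no move are L. A position that does have a move is losing for the player to move precisely when every available move leads to a winning position for the opponent. Fill in the labels:
Every edge goes from a vertex to one that appears earlier in the order J, C, E, I, G, D, H, B, A, F, so processing vertices in that order labels each vertex after all of its successors.
J: no outgoing edge → L
C: no outgoing edge → L
E: W (go to C, an L position)
I: W (go to J, an L position)
G: W (go to C, an L position)
D: L (sole option G(W) is W)
H: W (go to J, an L position)
B: W (go to D, an L position)
A: W (go to D, an L position)
F: W (go to D, an L position)
From A, the L positions reachable in one move are: D, C. Any move reaching one of these is winning.

Move to D.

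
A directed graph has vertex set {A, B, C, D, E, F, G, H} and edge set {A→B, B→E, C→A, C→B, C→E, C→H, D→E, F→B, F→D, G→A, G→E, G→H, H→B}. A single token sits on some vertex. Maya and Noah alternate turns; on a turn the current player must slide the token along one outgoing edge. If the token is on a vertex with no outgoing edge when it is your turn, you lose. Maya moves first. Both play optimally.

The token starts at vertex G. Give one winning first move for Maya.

Move to H.

Compute win/loss labels from the base case upward. A position with no move is L. Any other position is W if it can reach an L in one move, else L.
Every edge goes from a vertex to one that appears earlier in the order E, B, D, A, H, C, G, F, so processing vertices in that order labels each vertex after all of its successors.
E: no outgoing edge → L
B: reaches L-position E → W
D: reaches L-position E → W
A: only reaches B(W), which is W → L
H: only reaches B(W), which is W → L
C: reaches L-position H → W
G: reaches L-position H → W
F: only reaches D(W), B(W), all W → L
From G, the L positions reachable in one move are: H, A, E. Any move reaching one of these is winning.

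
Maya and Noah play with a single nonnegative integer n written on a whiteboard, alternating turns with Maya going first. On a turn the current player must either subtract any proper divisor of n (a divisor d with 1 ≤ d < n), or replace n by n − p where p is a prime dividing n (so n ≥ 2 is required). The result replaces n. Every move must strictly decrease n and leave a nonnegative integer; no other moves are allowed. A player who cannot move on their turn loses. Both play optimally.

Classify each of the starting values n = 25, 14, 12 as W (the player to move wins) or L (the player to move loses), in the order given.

Classify positions by backward induction: terminal positions (no move available) are L. From any other position, the mover wins iff some move reaches an L.
n=0: no move → L
n=1: no move → L
n=2: →0(L), so W
n=3: →0(L), so W
n=4: →2(W), 3(W) — all W, so L
n=5: →0(L), so W
n=6: →4(L), so W
n=7: →0(L), so W
n=8: →4(L), so W
n=9: →6(W), 8(W) — all W, so L
n=10: →9(L), so W
n=11: →0(L), so W
n=12: →9(L), so W
n=13: →0(L), so W
n=14: →7(W), 12(W), 13(W) — all W, so L
n=15: →14(L), so W
n=16: →14(L), so W
n=17: →0(L), so W
n=18: →9(L), so W
n=19: →0(L), so W
n=20: →10(W), 15(W), 16(W), 18(W), 19(W) — all W, so L
n=21: →14(L), so W
n=22: →20(L), so W
n=23: →0(L), so W
n=24: →20(L), so W
n=25: →20(L), so W

25: W, 14: L, 12: W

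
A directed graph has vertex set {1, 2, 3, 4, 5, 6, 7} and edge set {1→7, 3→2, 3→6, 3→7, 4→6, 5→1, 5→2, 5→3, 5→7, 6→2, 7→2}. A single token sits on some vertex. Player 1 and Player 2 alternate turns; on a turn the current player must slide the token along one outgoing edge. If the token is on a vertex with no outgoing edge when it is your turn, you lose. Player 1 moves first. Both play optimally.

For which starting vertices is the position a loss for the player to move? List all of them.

1, 2, 4

Work bottom-up. With no move the player to move loses. Otherwise the position is W if at least one move leads to an L position for the opponent, and L if every move leads to a W.
Every edge goes from a vertex to one that appears earlier in the order 2, 6, 7, 3, 4, 1, 5, so processing vertices in that order labels each vertex after all of its successors.
2: no outgoing edge → L
6: can move to 2, which is L ⇒ W
7: can move to 2, which is L ⇒ W
3: can move to 2, which is L ⇒ W
4: the only move is to 6(W), a W ⇒ L
1: the only move is to 7(W), a W ⇒ L
5: can move to 1, which is L ⇒ W
The losing starting vertices are exactly the entries labelled L in this table (3 of them).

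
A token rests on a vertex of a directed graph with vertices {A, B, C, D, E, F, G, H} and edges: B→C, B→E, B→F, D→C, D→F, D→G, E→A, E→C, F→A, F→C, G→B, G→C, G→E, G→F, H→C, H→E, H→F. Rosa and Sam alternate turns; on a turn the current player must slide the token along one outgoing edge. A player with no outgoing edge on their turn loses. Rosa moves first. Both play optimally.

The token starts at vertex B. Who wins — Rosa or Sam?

Rosa wins.

Classify positions by backward induction: terminal positions (no move available) are L. From any other position, the mover wins iff some move reaches an L.
Every edge goes from a vertex to one that appears earlier in the order C, A, E, F, B, H, G, D, so processing vertices in that order labels each vertex after all of its successors.
C: no outgoing edge → L
A: no outgoing edge → L
E: can move to A, which is L ⇒ W
F: can move to A, which is L ⇒ W
B: can move to C, which is L ⇒ W
H: can move to C, which is L ⇒ W
G: can move to C, which is L ⇒ W
D: can move to C, which is L ⇒ W
From B Rosa can move to C, reaching an L position.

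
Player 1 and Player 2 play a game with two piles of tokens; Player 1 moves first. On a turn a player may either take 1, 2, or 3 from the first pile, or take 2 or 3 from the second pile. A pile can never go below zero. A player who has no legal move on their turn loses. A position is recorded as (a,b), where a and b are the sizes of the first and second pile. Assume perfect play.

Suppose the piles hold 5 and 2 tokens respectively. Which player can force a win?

Use the standard recursion: the mover loses at a terminal position; elsewhere, the mover wins exactly when some move hands the opponent an L position.
No move ever increases a pile, so every position that can arise here has a ≤ 5 and b ≤ 2; it is enough to label the cells with 0 ≤ a ≤ 5 and 0 ≤ b ≤ 2.
Every move lowers a or b (never raises either), so fill the grid row by row in increasing a, and left to right within a row: each cell's successors are then already labelled.
      b=0  b=1  b=2
a=0:    L    L    W
a=1:    W    W    L
a=2:    W    W    W
a=3:    W    W    W
a=4:    L    L    W
a=5:    W    W    L
Cells with no legal move (terminal, hence L): (0,0), (0,1).
The remaining L cells, each justified by listing all of its moves:
(1,2): moves to (0,2)(W), (1,0)(W); every one is W ⇒ L
(4,0): moves to (3,0)(W), (2,0)(W), (1,0)(W); every one is W ⇒ L
(4,1): moves to (3,1)(W), (2,1)(W), (1,1)(W); every one is W ⇒ L
(5,2): moves to (4,2)(W), (3,2)(W), (2,2)(W), (5,0)(W); every one is W ⇒ L
Every other cell has at least one move into one of the L cells above, so it is W.
Every move from (5,2) reaches a W position, so the mover loses.

Player 2 wins.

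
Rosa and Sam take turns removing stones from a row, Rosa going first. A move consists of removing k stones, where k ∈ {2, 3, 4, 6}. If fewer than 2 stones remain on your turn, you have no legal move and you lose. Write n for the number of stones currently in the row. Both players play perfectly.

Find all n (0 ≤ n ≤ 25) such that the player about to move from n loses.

Build the W/L table. Terminal = L. A non-terminal position is W if it has a move to some L; otherwise it is L.
n=0: no move → L
n=1: no move → L
n=2: W (go to 0, an L position)
n=3: W (go to 1, an L position)
n=4: W (go to 1, an L position)
n=5: W (go to 1, an L position)
n=6: W (go to 0, an L position)
n=7: W (go to 1, an L position)
n=8: L (options 6(W), 5(W), 4(W), 2(W) are all W)
n=9: L (options 7(W), 6(W), 5(W), 3(W) are all W)
n=10: W (go to 8, an L position)
n=11: W (go to 9, an L position)
n=12: W (go to 9, an L position)
n=13: W (go to 9, an L position)
n=14: W (go to 8, an L position)
n=15: W (go to 9, an L position)
n=16: L (options 14(W), 13(W), 12(W), 10(W) are all W)
n=17: L (options 15(W), 14(W), 13(W), 11(W) are all W)
n=18: W (go to 16, an L position)
n=19: W (go to 17, an L position)
n=20: W (go to 17, an L position)
n=21: W (go to 17, an L position)
n=22: W (go to 16, an L position)
n=23: W (go to 17, an L position)
n=24: L (options 22(W), 21(W), 20(W), 18(W) are all W)
n=25: L (options 23(W), 22(W), 21(W), 19(W) are all W)
The losing starting values of n are exactly the entries labelled L in this table (8 of them).

0, 1, 8, 9, 16, 17, 24, 25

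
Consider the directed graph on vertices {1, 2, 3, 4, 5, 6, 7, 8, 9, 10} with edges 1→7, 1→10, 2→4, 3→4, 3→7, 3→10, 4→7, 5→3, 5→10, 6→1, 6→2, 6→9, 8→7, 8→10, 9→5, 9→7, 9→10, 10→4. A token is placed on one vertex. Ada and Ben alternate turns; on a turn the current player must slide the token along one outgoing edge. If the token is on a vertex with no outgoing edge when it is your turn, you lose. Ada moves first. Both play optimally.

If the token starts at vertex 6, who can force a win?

Use the standard recursion: the mover loses at a terminal position; elsewhere, the mover wins exactly when some move hands the opponent an L position.
Every edge goes from a vertex to one that appears earlier in the order 7, 4, 10, 3, 5, 1, 2, 8, 9, 6, so processing vertices in that order labels each vertex after all of its successors.
7: no outgoing edge → L
4: →7(L), so W
10: →4(W) only, which is W, so L
3: →10(L), so W
5: →10(L), so W
1: →10(L), so W
2: →4(W) only, which is W, so L
8: →10(L), so W
9: →10(L), so W
6: →2(L), so W
The starting position 6 is W: Ada should move to 2, handing over an L position.

Ada wins.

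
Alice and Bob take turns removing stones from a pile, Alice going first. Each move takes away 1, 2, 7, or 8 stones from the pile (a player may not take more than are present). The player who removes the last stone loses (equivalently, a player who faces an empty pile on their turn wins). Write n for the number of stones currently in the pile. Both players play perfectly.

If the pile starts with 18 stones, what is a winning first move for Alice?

Use the standard recursion: the mover wins at a terminal position; elsewhere, the mover wins exactly when some move hands the opponent an L position.
n=0: no move; the opponent has just taken the last stone and therefore loses → W
n=1: only reaches 0(W), which is W → L
n=2: reaches L-position 1 → W
n=3: reaches L-position 1 → W
n=4: only reaches 3(W), 2(W), all W → L
n=5: reaches L-position 4 → W
n=6: reaches L-position 4 → W
n=7: only reaches 6(W), 5(W), 0(W), all W → L
n=8: reaches L-position 7 → W
n=9: reaches L-position 7 → W
n=10: only reaches 9(W), 8(W), 3(W), 2(W), all W → L
n=11: reaches L-position 10 → W
n=12: reaches L-position 10 → W
n=13: only reaches 12(W), 11(W), 6(W), 5(W), all W → L
n=14: reaches L-position 13 → W
n=15: reaches L-position 13 → W
n=16: only reaches 15(W), 14(W), 9(W), 8(W), all W → L
n=17: reaches L-position 16 → W
n=18: reaches L-position 16 → W
From 18, the L positions reachable in one move are: 16, 10. Any move reaching one of these is winning.

Remove 2, leaving 16.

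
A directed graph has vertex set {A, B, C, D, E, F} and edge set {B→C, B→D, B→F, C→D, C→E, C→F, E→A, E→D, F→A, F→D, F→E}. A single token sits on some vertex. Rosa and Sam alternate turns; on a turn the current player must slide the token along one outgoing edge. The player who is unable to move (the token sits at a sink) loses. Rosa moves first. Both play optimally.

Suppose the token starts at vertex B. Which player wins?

Rosa wins.

Classify positions by backward induction: terminal positions (no move available) are L. From any other position, the mover wins iff some move reaches an L.
Every edge goes from a vertex to one that appears earlier in the order A, D, E, F, C, B, so processing vertices in that order labels each vertex after all of its successors.
A: no outgoing edge → L
D: no outgoing edge → L
E: →D(L), so W
F: →D(L), so W
C: →D(L), so W
B: →D(L), so W
From B Rosa can move to D, reaching an L position.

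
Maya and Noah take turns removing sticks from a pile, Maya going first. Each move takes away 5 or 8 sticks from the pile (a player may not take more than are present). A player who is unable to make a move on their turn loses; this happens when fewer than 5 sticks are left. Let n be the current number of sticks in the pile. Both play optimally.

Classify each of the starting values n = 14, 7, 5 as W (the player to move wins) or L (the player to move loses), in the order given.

14: L, 7: W, 5: W

Build the W/L table. Terminal = L. A non-terminal position is W if it has a move to some L; otherwise it is L.
n=0: no move → L
n=1: no move → L
n=2: no move → L
n=3: no move → L
n=4: no move → L
n=5: reaches L-position 0 → W
n=6: reaches L-position 1 → W
n=7: reaches L-position 2 → W
n=8: reaches L-position 3 → W
n=9: reaches L-position 4 → W
n=10: reaches L-position 2 → W
n=11: reaches L-position 3 → W
n=12: reaches L-position 4 → W
n=13: only reaches 8(W), 5(W), all W → L
n=14: only reaches 9(W), 6(W), all W → L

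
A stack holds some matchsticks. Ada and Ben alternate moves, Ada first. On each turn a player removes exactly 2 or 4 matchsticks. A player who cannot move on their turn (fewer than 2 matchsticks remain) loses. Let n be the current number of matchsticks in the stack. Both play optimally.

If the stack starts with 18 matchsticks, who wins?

Ben wins.

Positions with no move are L. A position that does have a move is losing for the player to move precisely when every available move leads to a winning position for the opponent. Fill in the labels:
n=0: no move → L
n=1: no move → L
n=2: can move to 0, which is L ⇒ W
n=3: can move to 1, which is L ⇒ W
n=4: can move to 0, which is L ⇒ W
n=5: can move to 1, which is L ⇒ W
n=6: moves to 4(W), 2(W); every one is W ⇒ L
n=7: moves to 5(W), 3(W); every one is W ⇒ L
n=8: can move to 6, which is L ⇒ W
n=9: can move to 7, which is L ⇒ W
n=10: can move to 6, which is L ⇒ W
n=11: can move to 7, which is L ⇒ W
n=12: moves to 10(W), 8(W); every one is W ⇒ L
n=13: moves to 11(W), 9(W); every one is W ⇒ L
n=14: can move to 12, which is L ⇒ W
n=15: can move to 13, which is L ⇒ W
n=16: can move to 12, which is L ⇒ W
n=17: can move to 13, which is L ⇒ W
n=18: moves to 16(W), 14(W); every one is W ⇒ L
The starting position 18 is L: whatever Ada does, the opponent receives a W position.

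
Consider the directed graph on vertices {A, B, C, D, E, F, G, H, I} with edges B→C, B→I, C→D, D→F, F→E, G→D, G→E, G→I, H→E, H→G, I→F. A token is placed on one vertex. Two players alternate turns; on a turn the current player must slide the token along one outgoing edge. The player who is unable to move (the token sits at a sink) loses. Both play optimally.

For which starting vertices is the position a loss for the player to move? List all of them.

A, D, E, I

Classify positions by backward induction: terminal positions (no move available) are L. From any other position, the mover wins iff some move reaches an L.
Every edge goes from a vertex to one that appears earlier in the order A, E, F, D, I, G, C, B, H, so processing vertices in that order labels each vertex after all of its successors.
A: no outgoing edge → L
E: no outgoing edge → L
F: →E(L), so W
D: →F(W) only, which is W, so L
I: →F(W) only, which is W, so L
G: →I(L), so W
C: →D(L), so W
B: →I(L), so W
H: →E(L), so W
The losing starting vertices are exactly the entries labelled L in this table (4 of them).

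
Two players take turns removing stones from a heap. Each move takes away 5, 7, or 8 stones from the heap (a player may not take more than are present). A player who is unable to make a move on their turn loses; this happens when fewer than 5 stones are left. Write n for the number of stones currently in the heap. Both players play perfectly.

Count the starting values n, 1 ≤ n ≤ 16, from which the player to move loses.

Label each position W (a win for the player to move) or L (a loss). A position with no legal move is L; any other position is W exactly when some move reaches an L, and L when every move reaches a W.
n=0: no move → L
n=1: no move → L
n=2: no move → L
n=3: no move → L
n=4: no move → L
n=5: →0(L), so W
n=6: →1(L), so W
n=7: →2(L), so W
n=8: →3(L), so W
n=9: →4(L), so W
n=10: →3(L), so W
n=11: →4(L), so W
n=12: →4(L), so W
n=13: →8(W), 6(W), 5(W) — all W, so L
n=14: →9(W), 7(W), 6(W) — all W, so L
n=15: →10(W), 8(W), 7(W) — all W, so L
n=16: →11(W), 9(W), 8(W) — all W, so L
L entries with 1 ≤ n ≤ 16 (n=0 is outside the asked range and is not counted): n = 1, 2, 3, 4, 13, 14, 15, 16; that makes 8.

8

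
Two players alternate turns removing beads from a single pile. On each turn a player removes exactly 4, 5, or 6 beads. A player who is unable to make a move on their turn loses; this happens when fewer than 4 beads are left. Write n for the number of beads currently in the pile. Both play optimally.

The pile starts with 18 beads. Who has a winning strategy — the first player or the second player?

The first player wins.

Classify positions by backward induction: terminal positions (no move available) are L. From any other position, the mover wins iff some move reaches an L.
n=0: no move → L
n=1: no move → L
n=2: no move → L
n=3: no move → L
n=4: →0(L), so W
n=5: →1(L), so W
n=6: →2(L), so W
n=7: →3(L), so W
n=8: →3(L), so W
n=9: →3(L), so W
n=10: →6(W), 5(W), 4(W) — all W, so L
n=11: →7(W), 6(W), 5(W) — all W, so L
n=12: →8(W), 7(W), 6(W) — all W, so L
n=13: →9(W), 8(W), 7(W) — all W, so L
n=14: →10(L), so W
n=15: →11(L), so W
n=16: →12(L), so W
n=17: →13(L), so W
n=18: →13(L), so W
The starting position 18 is W: the player to move should remove 5, leaving 13, handing over an L position.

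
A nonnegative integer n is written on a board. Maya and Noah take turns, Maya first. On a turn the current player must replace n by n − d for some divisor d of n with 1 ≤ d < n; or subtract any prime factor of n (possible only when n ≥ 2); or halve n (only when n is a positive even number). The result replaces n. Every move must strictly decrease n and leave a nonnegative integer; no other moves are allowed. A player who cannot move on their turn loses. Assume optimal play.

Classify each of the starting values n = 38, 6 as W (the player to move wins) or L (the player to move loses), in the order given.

Work bottom-up. With no move the player to move loses. Otherwise the position is W if at least one move leads to an L position for the opponent, and L if every move leads to a W.
n=0: no move → L
n=1: no move → L
n=2: →0(L), so W
n=3: →0(L), so W
n=4: →2(W), 3(W) — all W, so L
n=5: →0(L), so W
n=6: →4(L), so W
n=7: →0(L), so W
n=8: →4(L), so W
n=9: →6(W), 8(W) — all W, so L
n=10: →9(L), so W
n=11: →0(L), so W
n=12: →9(L), so W
n=13: →0(L), so W
n=14: →7(W), 12(W), 13(W) — all W, so L
n=15: →14(L), so W
n=16: →14(L), so W
n=17: →0(L), so W
n=18: →9(L), so W
n=19: →0(L), so W
n=20: →10(W), 15(W), 16(W), 18(W), 19(W) — all W, so L
n=21: →14(L), so W
n=22: →20(L), so W
n=23: →0(L), so W
n=24: →20(L), so W
n=25: →20(L), so W
n=26: →13(W), 24(W), 25(W) — all W, so L
n=27: →26(L), so W
n=28: →14(L), so W
n=29: →0(L), so W
n=30: →20(L), so W
n=31: →0(L), so W
n=32: →16(W), 24(W), 28(W), 30(W), 31(W) — all W, so L
n=33: →32(L), so W
n=34: →32(L), so W
n=35: →28(W), 30(W), 34(W) — all W, so L
n=36: →32(L), so W
n=37: →0(L), so W
n=38: →19(W), 36(W), 37(W) — all W, so L

38: L, 6: W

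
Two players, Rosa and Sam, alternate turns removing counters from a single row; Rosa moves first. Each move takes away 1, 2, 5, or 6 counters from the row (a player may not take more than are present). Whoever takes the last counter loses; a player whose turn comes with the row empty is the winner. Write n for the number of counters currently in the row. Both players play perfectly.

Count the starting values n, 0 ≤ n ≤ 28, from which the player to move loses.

Work bottom-up. With no move the player to move wins. Otherwise the position is W if at least one move leads to an L position for the opponent, and L if every move leads to a W.
n=0: no move; the opponent has just taken the last counter and therefore loses → W
n=1: →0(W) only, which is W, so L
n=2: →1(L), so W
n=3: →1(L), so W
n=4: →3(W), 2(W) — all W, so L
n=5: →4(L), so W
n=6: →4(L), so W
n=7: →1(L), so W
n=8: →7(W), 6(W), 3(W), 2(W) — all W, so L
n=9: →8(L), so W
n=10: →8(L), so W
n=11: →10(W), 9(W), 6(W), 5(W) — all W, so L
n=12: →11(L), so W
n=13: →11(L), so W
n=14: →8(L), so W
n=15: →14(W), 13(W), 10(W), 9(W) — all W, so L
n=16: →15(L), so W
n=17: →15(L), so W
n=18: →17(W), 16(W), 13(W), 12(W) — all W, so L
n=19: →18(L), so W
n=20: →18(L), so W
n=21: →15(L), so W
n=22: →21(W), 20(W), 17(W), 16(W) — all W, so L
n=23: →22(L), so W
n=24: →22(L), so W
n=25: →24(W), 23(W), 20(W), 19(W) — all W, so L
n=26: →25(L), so W
n=27: →25(L), so W
n=28: →22(L), so W
L entries with 0 ≤ n ≤ 28: n = 1, 4, 8, 11, 15, 18, 22, 25; that makes 8.

8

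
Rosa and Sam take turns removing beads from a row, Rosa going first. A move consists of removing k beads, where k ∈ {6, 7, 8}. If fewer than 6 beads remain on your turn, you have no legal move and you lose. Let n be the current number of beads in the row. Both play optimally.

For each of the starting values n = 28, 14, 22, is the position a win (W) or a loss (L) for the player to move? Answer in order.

28: L, 14: L, 22: W

Classify positions by backward induction: terminal positions (no move available) are L. From any other position, the mover wins iff some move reaches an L.
n=0: no move → L
n=1: no move → L
n=2: no move → L
n=3: no move → L
n=4: no move → L
n=5: no move → L
n=6: reaches L-position 0 → W
n=7: reaches L-position 1 → W
n=8: reaches L-position 2 → W
n=9: reaches L-position 3 → W
n=10: reaches L-position 4 → W
n=11: reaches L-position 5 → W
n=12: reaches L-position 5 → W
n=13: reaches L-position 5 → W
n=14: only reaches 8(W), 7(W), 6(W), all W → L
n=15: only reaches 9(W), 8(W), 7(W), all W → L
n=16: only reaches 10(W), 9(W), 8(W), all W → L
n=17: only reaches 11(W), 10(W), 9(W), all W → L
n=18: only reaches 12(W), 11(W), 10(W), all W → L
n=19: only reaches 13(W), 12(W), 11(W), all W → L
n=20: reaches L-position 14 → W
n=21: reaches L-position 15 → W
n=22: reaches L-position 16 → W
n=23: reaches L-position 17 → W
n=24: reaches L-position 18 → W
n=25: reaches L-position 19 → W
n=26: reaches L-position 19 → W
n=27: reaches L-position 19 → W
n=28: only reaches 22(W), 21(W), 20(W), all W → L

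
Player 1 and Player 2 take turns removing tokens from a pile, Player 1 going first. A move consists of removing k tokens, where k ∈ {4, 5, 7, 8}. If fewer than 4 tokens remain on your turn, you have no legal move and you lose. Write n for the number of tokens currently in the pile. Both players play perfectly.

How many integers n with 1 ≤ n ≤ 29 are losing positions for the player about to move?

11

Positions with no move are L. A position that does have a move is losing for the player to move precisely when every available move leads to a winning position for the opponent. Fill in the labels:
n=0: no move → L
n=1: no move → L
n=2: no move → L
n=3: no move → L
n=4: →0(L), so W
n=5: →1(L), so W
n=6: →2(L), so W
n=7: →3(L), so W
n=8: →3(L), so W
n=9: →2(L), so W
n=10: →3(L), so W
n=11: →3(L), so W
n=12: →8(W), 7(W), 5(W), 4(W) — all W, so L
n=13: →9(W), 8(W), 6(W), 5(W) — all W, so L
n=14: →10(W), 9(W), 7(W), 6(W) — all W, so L
n=15: →11(W), 10(W), 8(W), 7(W) — all W, so L
n=16: →12(L), so W
n=17: →13(L), so W
n=18: →14(L), so W
n=19: →15(L), so W
n=20: →15(L), so W
n=21: →14(L), so W
n=22: →15(L), so W
n=23: →15(L), so W
n=24: →20(W), 19(W), 17(W), 16(W) — all W, so L
n=25: →21(W), 20(W), 18(W), 17(W) — all W, so L
n=26: →22(W), 21(W), 19(W), 18(W) — all W, so L
n=27: →23(W), 22(W), 20(W), 19(W) — all W, so L
n=28: →24(L), so W
n=29: →25(L), so W
L entries with 1 ≤ n ≤ 29 (n=0 is outside the asked range and is not counted): n = 1, 2, 3, 12, 13, 14, 15, 24, 25, 26, 27; that makes 11.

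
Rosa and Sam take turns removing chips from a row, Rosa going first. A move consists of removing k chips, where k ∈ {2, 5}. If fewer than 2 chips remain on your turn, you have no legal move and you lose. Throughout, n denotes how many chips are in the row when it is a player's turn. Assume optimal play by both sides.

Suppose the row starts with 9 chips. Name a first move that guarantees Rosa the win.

Use the standard recursion: the mover loses at a terminal position; elsewhere, the mover wins exactly when some move hands the opponent an L position.
n=0: no move → L
n=1: no move → L
n=2: reaches L-position 0 → W
n=3: reaches L-position 1 → W
n=4: only reaches 2(W), which is W → L
n=5: reaches L-position 0 → W
n=6: reaches L-position 4 → W
n=7: only reaches 5(W), 2(W), all W → L
n=8: only reaches 6(W), 3(W), all W → L
n=9: reaches L-position 7 → W
From 9, the L positions reachable in one move are: 7, 4. Any move reaching one of these is winning.

Remove 2, leaving 7.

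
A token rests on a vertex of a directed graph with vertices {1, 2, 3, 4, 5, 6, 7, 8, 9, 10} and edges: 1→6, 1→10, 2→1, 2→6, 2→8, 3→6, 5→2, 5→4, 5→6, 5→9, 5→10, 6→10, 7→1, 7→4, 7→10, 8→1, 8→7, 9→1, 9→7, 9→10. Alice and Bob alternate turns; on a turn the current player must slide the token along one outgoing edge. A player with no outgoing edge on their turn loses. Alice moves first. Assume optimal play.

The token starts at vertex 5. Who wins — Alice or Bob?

Alice wins.

Label each position W (a win for the player to move) or L (a loss). A position with no legal move is L; any other position is W exactly when some move reaches an L, and L when every move reaches a W.
Every edge goes from a vertex to one that appears earlier in the order 10, 4, 6, 1, 7, 8, 2, 9, 3, 5, so processing vertices in that order labels each vertex after all of its successors.
10: no outgoing edge → L
4: no outgoing edge → L
6: W (go to 10, an L position)
1: W (go to 10, an L position)
7: W (go to 4, an L position)
8: L (options 7(W), 1(W) are all W)
2: W (go to 8, an L position)
9: W (go to 10, an L position)
3: L (sole option 6(W) is W)
5: W (go to 4, an L position)
The starting position 5 is W: Alice should move to 4, handing over an L position.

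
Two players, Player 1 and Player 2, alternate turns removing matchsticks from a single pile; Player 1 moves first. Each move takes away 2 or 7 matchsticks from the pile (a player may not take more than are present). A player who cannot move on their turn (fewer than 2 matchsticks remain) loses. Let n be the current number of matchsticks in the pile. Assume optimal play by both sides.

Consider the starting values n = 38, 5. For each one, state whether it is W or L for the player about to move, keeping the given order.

Build the W/L table. Terminal = L. A non-terminal position is W if it has a move to some L; otherwise it is L.
n=0: no move → L
n=1: no move → L
n=2: can move to 0, which is L ⇒ W
n=3: can move to 1, which is L ⇒ W
n=4: the only move is to 2(W), a W ⇒ L
n=5: the only move is to 3(W), a W ⇒ L
n=6: can move to 4, which is L ⇒ W
n=7: can move to 5, which is L ⇒ W
n=8: can move to 1, which is L ⇒ W
n=9: moves to 7(W), 2(W); every one is W ⇒ L
n=10: moves to 8(W), 3(W); every one is W ⇒ L
n=11: can move to 9, which is L ⇒ W
n=12: can move to 10, which is L ⇒ W
n=13: moves to 11(W), 6(W); every one is W ⇒ L
n=14: moves to 12(W), 7(W); every one is W ⇒ L
n=15: can move to 13, which is L ⇒ W
n=16: can move to 14, which is L ⇒ W
n=17: can move to 10, which is L ⇒ W
n=18: moves to 16(W), 11(W); every one is W ⇒ L
n=19: moves to 17(W), 12(W); every one is W ⇒ L
n=20: can move to 18, which is L ⇒ W
n=21: can move to 19, which is L ⇒ W
n=22: moves to 20(W), 15(W); every one is W ⇒ L
n=23: moves to 21(W), 16(W); every one is W ⇒ L
n=24: can move to 22, which is L ⇒ W
n=25: can move to 23, which is L ⇒ W
n=26: can move to 19, which is L ⇒ W
n=27: moves to 25(W), 20(W); every one is W ⇒ L
n=28: moves to 26(W), 21(W); every one is W ⇒ L
n=29: can move to 27, which is L ⇒ W
n=30: can move to 28, which is L ⇒ W
n=31: moves to 29(W), 24(W); every one is W ⇒ L
n=32: moves to 30(W), 25(W); every one is W ⇒ L
n=33: can move to 31, which is L ⇒ W
n=34: can move to 32, which is L ⇒ W
n=35: can move to 28, which is L ⇒ W
n=36: moves to 34(W), 29(W); every one is W ⇒ L
n=37: moves to 35(W), 30(W); every one is W ⇒ L
n=38: can move to 36, which is L ⇒ W

38: W, 5: L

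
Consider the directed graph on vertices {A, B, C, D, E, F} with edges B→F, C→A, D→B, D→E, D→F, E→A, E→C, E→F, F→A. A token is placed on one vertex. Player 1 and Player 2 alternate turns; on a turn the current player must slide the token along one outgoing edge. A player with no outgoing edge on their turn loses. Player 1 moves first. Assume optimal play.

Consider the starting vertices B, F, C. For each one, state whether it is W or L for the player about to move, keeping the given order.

B: L, F: W, C: W

Classify positions by backward induction: terminal positions (no move available) are L. From any other position, the mover wins iff some move reaches an L.
Every edge goes from a vertex to one that appears earlier in the order A, C, F, E, B, D, so processing vertices in that order labels each vertex after all of its successors.
A: no outgoing edge → L
C: →A(L), so W
F: →A(L), so W
E: →A(L), so W
B: →F(W) only, which is W, so L
D: →B(L), so W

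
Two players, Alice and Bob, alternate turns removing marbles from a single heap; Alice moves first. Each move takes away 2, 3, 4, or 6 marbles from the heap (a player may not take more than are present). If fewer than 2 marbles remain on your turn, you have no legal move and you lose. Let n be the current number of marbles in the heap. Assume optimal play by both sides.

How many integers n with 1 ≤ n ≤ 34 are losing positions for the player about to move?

9

Label each position W (a win for the player to move) or L (a loss). A position with no legal move is L; any other position is W exactly when some move reaches an L, and L when every move reaches a W.
n=0: no move → L
n=1: no move → L
n=2: reaches L-position 0 → W
n=3: reaches L-position 1 → W
n=4: reaches L-position 1 → W
n=5: reaches L-position 1 → W
n=6: reaches L-position 0 → W
n=7: reaches L-position 1 → W
n=8: only reaches 6(W), 5(W), 4(W), 2(W), all W → L
n=9: only reaches 7(W), 6(W), 5(W), 3(W), all W → L
n=10: reaches L-position 8 → W
n=11: reaches L-position 9 → W
n=12: reaches L-position 9 → W
n=13: reaches L-position 9 → W
n=14: reaches L-position 8 → W
n=15: reaches L-position 9 → W
n=16: only reaches 14(W), 13(W), 12(W), 10(W), all W → L
n=17: only reaches 15(W), 14(W), 13(W), 11(W), all W → L
n=18: reaches L-position 16 → W
n=19: reaches L-position 17 → W
n=20: reaches L-position 17 → W
n=21: reaches L-position 17 → W
n=22: reaches L-position 16 → W
n=23: reaches L-position 17 → W
n=24: only reaches 22(W), 21(W), 20(W), 18(W), all W → L
n=25: only reaches 23(W), 22(W), 21(W), 19(W), all W → L
n=26: reaches L-position 24 → W
n=27: reaches L-position 25 → W
n=28: reaches L-position 25 → W
n=29: reaches L-position 25 → W
n=30: reaches L-position 24 → W
n=31: reaches L-position 25 → W
n=32: only reaches 30(W), 29(W), 28(W), 26(W), all W → L
n=33: only reaches 31(W), 30(W), 29(W), 27(W), all W → L
n=34: reaches L-position 32 → W
L entries with 1 ≤ n ≤ 34 (n=0 is outside the asked range and is not counted): n = 1, 8, 9, 16, 17, 24, 25, 32, 33; that makes 9.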